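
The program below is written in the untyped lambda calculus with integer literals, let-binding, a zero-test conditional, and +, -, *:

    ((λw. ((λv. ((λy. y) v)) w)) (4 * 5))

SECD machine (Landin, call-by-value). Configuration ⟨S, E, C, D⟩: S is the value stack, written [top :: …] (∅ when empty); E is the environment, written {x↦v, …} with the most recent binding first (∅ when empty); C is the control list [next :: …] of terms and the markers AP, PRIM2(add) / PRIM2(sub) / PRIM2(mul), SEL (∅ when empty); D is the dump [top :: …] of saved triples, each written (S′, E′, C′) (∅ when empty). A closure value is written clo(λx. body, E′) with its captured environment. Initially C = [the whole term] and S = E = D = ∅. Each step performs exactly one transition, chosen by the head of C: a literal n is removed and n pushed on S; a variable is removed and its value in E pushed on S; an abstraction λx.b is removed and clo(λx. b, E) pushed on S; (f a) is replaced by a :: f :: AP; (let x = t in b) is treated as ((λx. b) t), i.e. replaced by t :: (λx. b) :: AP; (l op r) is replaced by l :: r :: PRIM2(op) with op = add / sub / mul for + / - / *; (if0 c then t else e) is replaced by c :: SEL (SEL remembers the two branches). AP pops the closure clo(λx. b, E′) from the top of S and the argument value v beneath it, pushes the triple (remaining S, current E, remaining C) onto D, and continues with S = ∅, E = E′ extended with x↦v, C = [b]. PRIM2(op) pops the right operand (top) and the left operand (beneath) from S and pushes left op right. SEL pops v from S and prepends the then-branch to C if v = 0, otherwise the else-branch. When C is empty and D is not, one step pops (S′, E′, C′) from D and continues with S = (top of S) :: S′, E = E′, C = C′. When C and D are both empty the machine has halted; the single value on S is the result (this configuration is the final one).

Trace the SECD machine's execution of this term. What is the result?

Answer: 20

Derivation:
step 0: <S=∅, E=∅, C=[((λw. ((λv. ((λy. y) v)) w)) (4 * 5))], D=∅>
step 1: <S=∅, E=∅, C=[(4 * 5) :: (λw. ((λv. ((λy. y) v)) w)) :: AP], D=∅>
step 2: <S=∅, E=∅, C=[4 :: 5 :: PRIM2(mul) :: (λw. ((λv. ((λy. y) v)) w)) :: AP], D=∅>
step 3: <S=[4], E=∅, C=[5 :: PRIM2(mul) :: (λw. ((λv. ((λy. y) v)) w)) :: AP], D=∅>
step 4: <S=[5 :: 4], E=∅, C=[PRIM2(mul) :: (λw. ((λv. ((λy. y) v)) w)) :: AP], D=∅>
step 5: <S=[20], E=∅, C=[(λw. ((λv. ((λy. y) v)) w)) :: AP], D=∅>
step 6: <S=[clo(λw. ((λv. ((λy. y) v)) w), ∅) :: 20], E=∅, C=[AP], D=∅>
step 7: <S=∅, E={w↦20}, C=[((λv. ((λy. y) v)) w)], D=[(∅, ∅, ∅)]>
step 8: <S=∅, E={w↦20}, C=[w :: (λv. ((λy. y) v)) :: AP], D=[(∅, ∅, ∅)]>
step 9: <S=[20], E={w↦20}, C=[(λv. ((λy. y) v)) :: AP], D=[(∅, ∅, ∅)]>
step 10: <S=[clo(λv. ((λy. y) v), {w↦20}) :: 20], E={w↦20}, C=[AP], D=[(∅, ∅, ∅)]>
step 11: <S=∅, E={v↦20, w↦20}, C=[((λy. y) v)], D=[(∅, {w↦20}, ∅) :: (∅, ∅, ∅)]>
step 12: <S=∅, E={v↦20, w↦20}, C=[v :: (λy. y) :: AP], D=[(∅, {w↦20}, ∅) :: (∅, ∅, ∅)]>
step 13: <S=[20], E={v↦20, w↦20}, C=[(λy. y) :: AP], D=[(∅, {w↦20}, ∅) :: (∅, ∅, ∅)]>
step 14: <S=[clo(λy. y, {v↦20, w↦20}) :: 20], E={v↦20, w↦20}, C=[AP], D=[(∅, {w↦20}, ∅) :: (∅, ∅, ∅)]>
step 15: <S=∅, E={y↦20, v↦20, w↦20}, C=[y], D=[(∅, {v↦20, w↦20}, ∅) :: (∅, {w↦20}, ∅) :: (∅, ∅, ∅)]>
step 16: <S=[20], E={y↦20, v↦20, w↦20}, C=∅, D=[(∅, {v↦20, w↦20}, ∅) :: (∅, {w↦20}, ∅) :: (∅, ∅, ∅)]>
step 17: <S=[20], E={v↦20, w↦20}, C=∅, D=[(∅, {w↦20}, ∅) :: (∅, ∅, ∅)]>
step 18: <S=[20], E={w↦20}, C=∅, D=[(∅, ∅, ∅)]>
step 19: <S=[20], E=∅, C=∅, D=∅>
→ final value 20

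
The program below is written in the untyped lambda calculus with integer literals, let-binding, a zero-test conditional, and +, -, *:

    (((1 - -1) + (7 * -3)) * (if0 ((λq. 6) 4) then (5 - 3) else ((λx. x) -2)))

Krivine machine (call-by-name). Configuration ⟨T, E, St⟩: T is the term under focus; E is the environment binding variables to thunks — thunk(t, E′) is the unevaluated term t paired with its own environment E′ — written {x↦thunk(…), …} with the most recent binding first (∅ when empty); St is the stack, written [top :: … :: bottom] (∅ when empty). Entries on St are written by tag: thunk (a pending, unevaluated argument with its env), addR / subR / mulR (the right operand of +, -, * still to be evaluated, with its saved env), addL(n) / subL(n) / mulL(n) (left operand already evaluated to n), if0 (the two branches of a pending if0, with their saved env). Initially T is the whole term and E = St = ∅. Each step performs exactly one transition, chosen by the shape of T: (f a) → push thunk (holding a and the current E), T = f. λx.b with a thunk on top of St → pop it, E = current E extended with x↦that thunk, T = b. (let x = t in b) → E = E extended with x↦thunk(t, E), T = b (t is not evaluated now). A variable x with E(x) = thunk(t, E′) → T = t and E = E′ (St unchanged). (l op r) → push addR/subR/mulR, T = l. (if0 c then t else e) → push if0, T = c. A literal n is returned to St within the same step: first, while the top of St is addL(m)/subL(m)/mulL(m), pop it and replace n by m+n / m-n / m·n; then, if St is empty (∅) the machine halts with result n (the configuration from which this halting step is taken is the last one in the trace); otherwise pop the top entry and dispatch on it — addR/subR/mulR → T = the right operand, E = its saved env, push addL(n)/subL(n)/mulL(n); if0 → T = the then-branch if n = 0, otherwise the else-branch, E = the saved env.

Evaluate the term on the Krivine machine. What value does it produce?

0. ⟨T=(((1 - -1) + (7 * -3)) * (if0 ((λq. 6) 4) then (5 - 3) else ((λx. x) -2))); E=∅; St=∅⟩
1. ⟨T=((1 - -1) + (7 * -3)); E=∅; St=[mulR]⟩
2. ⟨T=(1 - -1); E=∅; St=[addR :: mulR]⟩
3. ⟨T=1; E=∅; St=[subR :: addR :: mulR]⟩
4. ⟨T=-1; E=∅; St=[subL(1) :: addR :: mulR]⟩
5. ⟨T=(7 * -3); E=∅; St=[addL(2) :: mulR]⟩
6. ⟨T=7; E=∅; St=[mulR :: addL(2) :: mulR]⟩
7. ⟨T=-3; E=∅; St=[mulL(7) :: addL(2) :: mulR]⟩
8. ⟨T=(if0 ((λq. 6) 4) then (5 - 3) else ((λx. x) -2)); E=∅; St=[mulL(-19)]⟩
9. ⟨T=((λq. 6) 4); E=∅; St=[if0 :: mulL(-19)]⟩
10. ⟨T=(λq. 6); E=∅; St=[thunk :: if0 :: mulL(-19)]⟩
11. ⟨T=6; E={q↦thunk(4, ∅)}; St=[if0 :: mulL(-19)]⟩
12. ⟨T=((λx. x) -2); E=∅; St=[mulL(-19)]⟩
13. ⟨T=(λx. x); E=∅; St=[thunk :: mulL(-19)]⟩
14. ⟨T=x; E={x↦thunk(-2, ∅)}; St=[mulL(-19)]⟩
15. ⟨T=-2; E=∅; St=[mulL(-19)]⟩
→ final value 38

Answer: 38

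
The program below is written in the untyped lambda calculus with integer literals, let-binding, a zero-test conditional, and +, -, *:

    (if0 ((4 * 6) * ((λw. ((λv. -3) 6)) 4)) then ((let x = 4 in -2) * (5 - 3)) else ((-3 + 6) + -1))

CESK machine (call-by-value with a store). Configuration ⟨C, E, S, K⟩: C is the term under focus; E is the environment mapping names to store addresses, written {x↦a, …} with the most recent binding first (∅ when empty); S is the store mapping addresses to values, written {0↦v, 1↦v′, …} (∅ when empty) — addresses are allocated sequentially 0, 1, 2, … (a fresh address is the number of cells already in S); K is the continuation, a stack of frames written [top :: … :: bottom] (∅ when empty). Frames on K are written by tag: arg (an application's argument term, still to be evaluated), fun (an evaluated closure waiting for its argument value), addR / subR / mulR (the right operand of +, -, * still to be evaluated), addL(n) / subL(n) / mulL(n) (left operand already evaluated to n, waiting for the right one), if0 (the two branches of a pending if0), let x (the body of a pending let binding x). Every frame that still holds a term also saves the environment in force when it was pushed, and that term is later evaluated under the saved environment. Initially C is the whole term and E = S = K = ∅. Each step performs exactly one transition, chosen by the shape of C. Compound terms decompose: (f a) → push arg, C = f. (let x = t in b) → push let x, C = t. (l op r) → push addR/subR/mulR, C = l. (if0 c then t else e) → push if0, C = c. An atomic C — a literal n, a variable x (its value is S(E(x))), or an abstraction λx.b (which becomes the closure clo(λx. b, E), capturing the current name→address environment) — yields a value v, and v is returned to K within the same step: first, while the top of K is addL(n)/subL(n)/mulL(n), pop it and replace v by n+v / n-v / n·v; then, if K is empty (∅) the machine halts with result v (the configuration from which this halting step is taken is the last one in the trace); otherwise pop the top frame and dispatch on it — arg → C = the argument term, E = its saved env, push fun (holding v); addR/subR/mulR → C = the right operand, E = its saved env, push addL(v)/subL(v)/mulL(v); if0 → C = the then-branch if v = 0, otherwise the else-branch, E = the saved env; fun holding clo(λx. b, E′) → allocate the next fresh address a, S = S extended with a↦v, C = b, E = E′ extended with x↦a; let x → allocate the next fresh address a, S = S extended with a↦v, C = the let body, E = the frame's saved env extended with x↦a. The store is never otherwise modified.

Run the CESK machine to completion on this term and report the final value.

Answer: 2

Machine steps:
[0] <C=(if0 ((4 * 6) * ((λw. ((λv. -3) 6)) 4)) then ((let x = 4 in -2) * (5 - 3)) else ((-3 + 6) + -1)), E=∅, S=∅, K=∅>
[1] <C=((4 * 6) * ((λw. ((λv. -3) 6)) 4)), E=∅, S=∅, K=[if0]>
[2] <C=(4 * 6), E=∅, S=∅, K=[mulR :: if0]>
[3] <C=4, E=∅, S=∅, K=[mulR :: mulR :: if0]>
[4] <C=6, E=∅, S=∅, K=[mulL(4) :: mulR :: if0]>
[5] <C=((λw. ((λv. -3) 6)) 4), E=∅, S=∅, K=[mulL(24) :: if0]>
[6] <C=(λw. ((λv. -3) 6)), E=∅, S=∅, K=[arg :: mulL(24) :: if0]>
[7] <C=4, E=∅, S=∅, K=[fun :: mulL(24) :: if0]>
[8] <C=((λv. -3) 6), E={w↦0}, S={0↦4}, K=[mulL(24) :: if0]>
[9] <C=(λv. -3), E={w↦0}, S={0↦4}, K=[arg :: mulL(24) :: if0]>
[10] <C=6, E={w↦0}, S={0↦4}, K=[fun :: mulL(24) :: if0]>
[11] <C=-3, E={v↦1, w↦0}, S={0↦4, 1↦6}, K=[mulL(24) :: if0]>
[12] <C=((-3 + 6) + -1), E=∅, S={0↦4, 1↦6}, K=∅>
[13] <C=(-3 + 6), E=∅, S={0↦4, 1↦6}, K=[addR]>
[14] <C=-3, E=∅, S={0↦4, 1↦6}, K=[addR :: addR]>
[15] <C=6, E=∅, S={0↦4, 1↦6}, K=[addL(-3) :: addR]>
[16] <C=-1, E=∅, S={0↦4, 1↦6}, K=[addL(3)]>
→ final value 2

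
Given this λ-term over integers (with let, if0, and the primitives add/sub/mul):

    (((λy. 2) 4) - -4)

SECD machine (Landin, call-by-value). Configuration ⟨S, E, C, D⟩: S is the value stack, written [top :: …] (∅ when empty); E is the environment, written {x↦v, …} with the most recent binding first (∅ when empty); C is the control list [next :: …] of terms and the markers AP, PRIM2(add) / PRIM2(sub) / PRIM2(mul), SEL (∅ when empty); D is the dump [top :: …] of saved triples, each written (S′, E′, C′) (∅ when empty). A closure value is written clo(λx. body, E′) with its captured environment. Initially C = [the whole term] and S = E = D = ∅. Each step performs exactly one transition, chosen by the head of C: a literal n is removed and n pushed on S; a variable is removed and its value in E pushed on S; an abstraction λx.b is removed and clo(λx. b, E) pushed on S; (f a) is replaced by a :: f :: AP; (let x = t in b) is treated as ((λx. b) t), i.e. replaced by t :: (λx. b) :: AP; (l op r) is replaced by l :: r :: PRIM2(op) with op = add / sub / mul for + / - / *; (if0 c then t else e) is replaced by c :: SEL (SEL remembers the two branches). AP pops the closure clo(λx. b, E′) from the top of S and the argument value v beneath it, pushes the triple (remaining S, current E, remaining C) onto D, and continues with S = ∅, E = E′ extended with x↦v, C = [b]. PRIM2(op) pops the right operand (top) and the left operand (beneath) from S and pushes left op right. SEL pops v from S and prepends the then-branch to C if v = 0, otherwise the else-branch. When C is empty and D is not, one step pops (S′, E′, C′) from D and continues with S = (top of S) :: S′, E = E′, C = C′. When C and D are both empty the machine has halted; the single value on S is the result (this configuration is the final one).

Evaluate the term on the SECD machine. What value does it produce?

Answer: 6

Machine steps:
t=0: [S=∅ | E=∅ | C=[(((λy. 2) 4) - -4)] | D=∅]
t=1: [S=∅ | E=∅ | C=[((λy. 2) 4) :: -4 :: PRIM2(sub)] | D=∅]
t=2: [S=∅ | E=∅ | C=[4 :: (λy. 2) :: AP :: -4 :: PRIM2(sub)] | D=∅]
t=3: [S=[4] | E=∅ | C=[(λy. 2) :: AP :: -4 :: PRIM2(sub)] | D=∅]
t=4: [S=[clo(λy. 2, ∅) :: 4] | E=∅ | C=[AP :: -4 :: PRIM2(sub)] | D=∅]
t=5: [S=∅ | E={y↦4} | C=[2] | D=[(∅, ∅, [-4 :: PRIM2(sub)])]]
t=6: [S=[2] | E={y↦4} | C=∅ | D=[(∅, ∅, [-4 :: PRIM2(sub)])]]
t=7: [S=[2] | E=∅ | C=[-4 :: PRIM2(sub)] | D=∅]
t=8: [S=[-4 :: 2] | E=∅ | C=[PRIM2(sub)] | D=∅]
t=9: [S=[6] | E=∅ | C=∅ | D=∅]
→ final value 6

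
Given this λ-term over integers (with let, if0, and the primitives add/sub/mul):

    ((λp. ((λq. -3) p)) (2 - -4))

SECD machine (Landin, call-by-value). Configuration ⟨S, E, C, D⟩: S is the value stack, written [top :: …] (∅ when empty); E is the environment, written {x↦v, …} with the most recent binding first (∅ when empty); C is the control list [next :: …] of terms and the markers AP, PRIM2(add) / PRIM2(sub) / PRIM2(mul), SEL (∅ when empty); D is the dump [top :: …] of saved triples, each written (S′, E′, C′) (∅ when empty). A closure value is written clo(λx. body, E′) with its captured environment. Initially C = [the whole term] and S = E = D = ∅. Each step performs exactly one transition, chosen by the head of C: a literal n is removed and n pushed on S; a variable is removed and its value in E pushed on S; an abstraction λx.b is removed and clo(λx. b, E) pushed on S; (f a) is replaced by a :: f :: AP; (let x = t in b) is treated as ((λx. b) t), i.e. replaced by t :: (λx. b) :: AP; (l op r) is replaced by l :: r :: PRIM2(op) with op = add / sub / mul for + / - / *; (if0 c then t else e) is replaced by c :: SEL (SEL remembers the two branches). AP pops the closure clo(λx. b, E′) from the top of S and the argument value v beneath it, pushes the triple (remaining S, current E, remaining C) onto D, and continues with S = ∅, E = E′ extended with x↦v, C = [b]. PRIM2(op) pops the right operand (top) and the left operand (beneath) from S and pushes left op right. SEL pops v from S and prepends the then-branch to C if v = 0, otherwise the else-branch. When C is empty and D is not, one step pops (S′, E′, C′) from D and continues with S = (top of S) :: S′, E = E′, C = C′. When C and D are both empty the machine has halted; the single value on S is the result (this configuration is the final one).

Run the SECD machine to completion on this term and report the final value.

[0] ⟨S=∅; E=∅; C=[((λp. ((λq. -3) p)) (2 - -4))]; D=∅⟩
[1] ⟨S=∅; E=∅; C=[(2 - -4) :: (λp. ((λq. -3) p)) :: AP]; D=∅⟩
[2] ⟨S=∅; E=∅; C=[2 :: -4 :: PRIM2(sub) :: (λp. ((λq. -3) p)) :: AP]; D=∅⟩
[3] ⟨S=[2]; E=∅; C=[-4 :: PRIM2(sub) :: (λp. ((λq. -3) p)) :: AP]; D=∅⟩
[4] ⟨S=[-4 :: 2]; E=∅; C=[PRIM2(sub) :: (λp. ((λq. -3) p)) :: AP]; D=∅⟩
[5] ⟨S=[6]; E=∅; C=[(λp. ((λq. -3) p)) :: AP]; D=∅⟩
[6] ⟨S=[clo(λp. ((λq. -3) p), ∅) :: 6]; E=∅; C=[AP]; D=∅⟩
[7] ⟨S=∅; E={p↦6}; C=[((λq. -3) p)]; D=[(∅, ∅, ∅)]⟩
[8] ⟨S=∅; E={p↦6}; C=[p :: (λq. -3) :: AP]; D=[(∅, ∅, ∅)]⟩
[9] ⟨S=[6]; E={p↦6}; C=[(λq. -3) :: AP]; D=[(∅, ∅, ∅)]⟩
[10] ⟨S=[clo(λq. -3, {p↦6}) :: 6]; E={p↦6}; C=[AP]; D=[(∅, ∅, ∅)]⟩
[11] ⟨S=∅; E={q↦6, p↦6}; C=[-3]; D=[(∅, {p↦6}, ∅) :: (∅, ∅, ∅)]⟩
[12] ⟨S=[-3]; E={q↦6, p↦6}; C=∅; D=[(∅, {p↦6}, ∅) :: (∅, ∅, ∅)]⟩
[13] ⟨S=[-3]; E={p↦6}; C=∅; D=[(∅, ∅, ∅)]⟩
[14] ⟨S=[-3]; E=∅; C=∅; D=∅⟩
→ final value -3

Answer: -3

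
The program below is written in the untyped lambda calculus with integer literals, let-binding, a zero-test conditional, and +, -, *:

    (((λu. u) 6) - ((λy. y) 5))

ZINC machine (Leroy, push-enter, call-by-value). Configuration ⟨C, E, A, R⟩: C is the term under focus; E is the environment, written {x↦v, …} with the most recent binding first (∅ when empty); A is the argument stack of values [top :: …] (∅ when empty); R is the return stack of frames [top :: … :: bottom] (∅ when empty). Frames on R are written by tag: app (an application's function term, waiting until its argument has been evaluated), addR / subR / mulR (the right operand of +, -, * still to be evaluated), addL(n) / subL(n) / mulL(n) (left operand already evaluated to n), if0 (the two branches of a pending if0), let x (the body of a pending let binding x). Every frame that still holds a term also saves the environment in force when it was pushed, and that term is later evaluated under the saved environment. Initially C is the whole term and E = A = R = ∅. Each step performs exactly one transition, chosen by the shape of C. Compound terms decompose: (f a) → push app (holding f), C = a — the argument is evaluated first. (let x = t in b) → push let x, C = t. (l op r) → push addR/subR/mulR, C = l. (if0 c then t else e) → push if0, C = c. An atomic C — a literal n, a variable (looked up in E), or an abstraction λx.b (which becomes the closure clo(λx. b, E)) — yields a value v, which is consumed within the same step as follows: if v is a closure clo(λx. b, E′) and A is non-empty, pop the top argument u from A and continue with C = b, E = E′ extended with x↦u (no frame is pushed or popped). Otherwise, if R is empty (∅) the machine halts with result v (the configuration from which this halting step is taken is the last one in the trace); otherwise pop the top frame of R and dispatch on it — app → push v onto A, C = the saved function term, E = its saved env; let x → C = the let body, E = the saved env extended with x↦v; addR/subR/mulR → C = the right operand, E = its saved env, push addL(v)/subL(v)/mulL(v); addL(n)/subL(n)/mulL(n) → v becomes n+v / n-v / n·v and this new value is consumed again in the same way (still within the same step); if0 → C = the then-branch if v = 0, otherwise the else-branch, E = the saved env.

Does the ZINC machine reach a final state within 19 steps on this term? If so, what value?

0. <C=(((λu. u) 6) - ((λy. y) 5)), E=∅, A=∅, R=∅>
1. <C=((λu. u) 6), E=∅, A=∅, R=[subR]>
2. <C=6, E=∅, A=∅, R=[app :: subR]>
3. <C=(λu. u), E=∅, A=[6], R=[subR]>
4. <C=u, E={u↦6}, A=∅, R=[subR]>
5. <C=((λy. y) 5), E=∅, A=∅, R=[subL(6)]>
6. <C=5, E=∅, A=∅, R=[app :: subL(6)]>
7. <C=(λy. y), E=∅, A=[5], R=[subL(6)]>
8. <C=y, E={y↦5}, A=∅, R=[subL(6)]>
→ final value 1

Answer: 1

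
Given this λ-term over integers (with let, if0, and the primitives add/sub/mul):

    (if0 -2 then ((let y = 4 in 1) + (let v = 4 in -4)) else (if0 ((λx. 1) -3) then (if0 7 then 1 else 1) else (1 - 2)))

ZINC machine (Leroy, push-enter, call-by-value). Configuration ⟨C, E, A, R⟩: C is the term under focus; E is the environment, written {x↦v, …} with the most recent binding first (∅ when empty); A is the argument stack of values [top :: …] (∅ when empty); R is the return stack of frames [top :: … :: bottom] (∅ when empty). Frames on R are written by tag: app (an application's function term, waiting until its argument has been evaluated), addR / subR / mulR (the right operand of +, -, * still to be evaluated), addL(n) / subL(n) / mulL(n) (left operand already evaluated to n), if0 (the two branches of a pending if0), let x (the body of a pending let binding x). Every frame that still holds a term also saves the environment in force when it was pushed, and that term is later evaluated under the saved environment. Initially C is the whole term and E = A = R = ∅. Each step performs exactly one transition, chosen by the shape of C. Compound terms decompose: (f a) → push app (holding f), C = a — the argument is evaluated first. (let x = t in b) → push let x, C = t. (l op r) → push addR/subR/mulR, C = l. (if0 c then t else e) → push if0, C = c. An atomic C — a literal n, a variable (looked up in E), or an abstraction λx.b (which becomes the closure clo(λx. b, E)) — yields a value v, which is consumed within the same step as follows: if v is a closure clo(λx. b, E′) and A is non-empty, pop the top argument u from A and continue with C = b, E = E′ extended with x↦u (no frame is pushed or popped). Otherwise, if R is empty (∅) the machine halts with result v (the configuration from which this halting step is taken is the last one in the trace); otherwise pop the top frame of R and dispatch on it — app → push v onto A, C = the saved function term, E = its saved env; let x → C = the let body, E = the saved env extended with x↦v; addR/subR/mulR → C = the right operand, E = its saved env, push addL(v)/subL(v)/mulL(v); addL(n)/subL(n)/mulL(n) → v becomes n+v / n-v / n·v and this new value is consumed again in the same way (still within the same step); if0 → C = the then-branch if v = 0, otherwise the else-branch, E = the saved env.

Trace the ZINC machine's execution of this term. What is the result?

Answer: -1

Machine steps:
t=0: ⟨C=(if0 -2 then ((let y = 4 in 1) + (let v = 4 in -4)) else (if0 ((λx. 1) -3) then (if0 7 then 1 else 1) else (1 - 2))); E=∅; A=∅; R=∅⟩
t=1: ⟨C=-2; E=∅; A=∅; R=[if0]⟩
t=2: ⟨C=(if0 ((λx. 1) -3) then (if0 7 then 1 else 1) else (1 - 2)); E=∅; A=∅; R=∅⟩
t=3: ⟨C=((λx. 1) -3); E=∅; A=∅; R=[if0]⟩
t=4: ⟨C=-3; E=∅; A=∅; R=[app :: if0]⟩
t=5: ⟨C=(λx. 1); E=∅; A=[-3]; R=[if0]⟩
t=6: ⟨C=1; E={x↦-3}; A=∅; R=[if0]⟩
t=7: ⟨C=(1 - 2); E=∅; A=∅; R=∅⟩
t=8: ⟨C=1; E=∅; A=∅; R=[subR]⟩
t=9: ⟨C=2; E=∅; A=∅; R=[subL(1)]⟩
→ final value -1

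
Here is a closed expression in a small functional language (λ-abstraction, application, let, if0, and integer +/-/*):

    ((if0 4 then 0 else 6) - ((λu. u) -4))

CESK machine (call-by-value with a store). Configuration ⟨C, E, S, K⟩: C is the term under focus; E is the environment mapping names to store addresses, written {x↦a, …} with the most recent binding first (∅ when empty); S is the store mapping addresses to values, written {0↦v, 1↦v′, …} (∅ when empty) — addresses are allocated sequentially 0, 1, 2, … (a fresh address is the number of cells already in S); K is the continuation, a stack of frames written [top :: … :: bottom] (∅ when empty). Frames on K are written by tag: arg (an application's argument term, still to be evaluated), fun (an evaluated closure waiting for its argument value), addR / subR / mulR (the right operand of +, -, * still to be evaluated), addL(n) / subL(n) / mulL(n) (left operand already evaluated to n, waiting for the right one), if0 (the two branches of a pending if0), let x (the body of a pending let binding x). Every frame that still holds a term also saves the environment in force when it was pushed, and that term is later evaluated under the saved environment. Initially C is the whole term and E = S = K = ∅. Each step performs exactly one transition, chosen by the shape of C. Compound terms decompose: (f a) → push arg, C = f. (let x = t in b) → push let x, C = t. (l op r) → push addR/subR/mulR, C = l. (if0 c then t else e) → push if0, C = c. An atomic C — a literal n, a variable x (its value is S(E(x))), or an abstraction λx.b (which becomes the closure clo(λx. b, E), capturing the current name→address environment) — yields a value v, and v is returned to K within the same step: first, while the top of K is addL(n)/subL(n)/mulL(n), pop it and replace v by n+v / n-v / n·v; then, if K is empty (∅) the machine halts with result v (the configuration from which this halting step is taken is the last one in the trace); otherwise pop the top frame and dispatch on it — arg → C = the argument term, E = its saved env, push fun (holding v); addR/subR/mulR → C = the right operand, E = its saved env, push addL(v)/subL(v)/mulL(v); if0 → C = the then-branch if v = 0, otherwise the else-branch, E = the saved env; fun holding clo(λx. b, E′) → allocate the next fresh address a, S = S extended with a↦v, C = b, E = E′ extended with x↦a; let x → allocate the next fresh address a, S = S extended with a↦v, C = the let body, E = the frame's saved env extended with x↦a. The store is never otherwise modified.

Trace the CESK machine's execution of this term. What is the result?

Answer: 10

Machine steps:
[0] ⟨C=((if0 4 then 0 else 6) - ((λu. u) -4)); E=∅; S=∅; K=∅⟩
[1] ⟨C=(if0 4 then 0 else 6); E=∅; S=∅; K=[subR]⟩
[2] ⟨C=4; E=∅; S=∅; K=[if0 :: subR]⟩
[3] ⟨C=6; E=∅; S=∅; K=[subR]⟩
[4] ⟨C=((λu. u) -4); E=∅; S=∅; K=[subL(6)]⟩
[5] ⟨C=(λu. u); E=∅; S=∅; K=[arg :: subL(6)]⟩
[6] ⟨C=-4; E=∅; S=∅; K=[fun :: subL(6)]⟩
[7] ⟨C=u; E={u↦0}; S={0↦-4}; K=[subL(6)]⟩
→ final value 10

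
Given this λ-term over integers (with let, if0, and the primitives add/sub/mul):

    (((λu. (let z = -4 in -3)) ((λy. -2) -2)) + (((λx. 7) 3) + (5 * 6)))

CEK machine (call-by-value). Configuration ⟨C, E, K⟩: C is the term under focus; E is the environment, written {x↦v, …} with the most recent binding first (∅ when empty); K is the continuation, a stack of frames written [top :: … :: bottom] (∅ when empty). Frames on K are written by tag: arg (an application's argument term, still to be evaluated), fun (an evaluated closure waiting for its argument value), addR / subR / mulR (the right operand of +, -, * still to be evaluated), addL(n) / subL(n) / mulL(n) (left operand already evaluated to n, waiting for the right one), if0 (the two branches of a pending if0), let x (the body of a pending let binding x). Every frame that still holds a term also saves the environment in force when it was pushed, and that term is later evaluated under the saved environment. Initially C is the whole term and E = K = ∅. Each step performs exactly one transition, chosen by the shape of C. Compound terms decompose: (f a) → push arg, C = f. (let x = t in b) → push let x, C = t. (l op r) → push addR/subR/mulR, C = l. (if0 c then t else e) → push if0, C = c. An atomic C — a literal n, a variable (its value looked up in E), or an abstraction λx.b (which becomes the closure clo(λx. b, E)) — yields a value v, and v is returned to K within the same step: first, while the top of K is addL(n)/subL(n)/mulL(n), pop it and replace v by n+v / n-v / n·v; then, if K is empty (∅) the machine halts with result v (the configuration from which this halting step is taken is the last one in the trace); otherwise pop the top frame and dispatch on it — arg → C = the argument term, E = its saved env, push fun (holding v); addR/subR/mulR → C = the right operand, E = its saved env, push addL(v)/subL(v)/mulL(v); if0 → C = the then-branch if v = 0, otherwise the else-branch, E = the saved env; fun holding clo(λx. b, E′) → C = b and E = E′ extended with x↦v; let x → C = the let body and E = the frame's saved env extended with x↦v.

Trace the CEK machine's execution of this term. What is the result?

0. ⟨C=(((λu. (let z = -4 in -3)) ((λy. -2) -2)) + (((λx. 7) 3) + (5 * 6))); E=∅; K=∅⟩
1. ⟨C=((λu. (let z = -4 in -3)) ((λy. -2) -2)); E=∅; K=[addR]⟩
2. ⟨C=(λu. (let z = -4 in -3)); E=∅; K=[arg :: addR]⟩
3. ⟨C=((λy. -2) -2); E=∅; K=[fun :: addR]⟩
4. ⟨C=(λy. -2); E=∅; K=[arg :: fun :: addR]⟩
5. ⟨C=-2; E=∅; K=[fun :: fun :: addR]⟩
6. ⟨C=-2; E={y↦-2}; K=[fun :: addR]⟩
7. ⟨C=(let z = -4 in -3); E={u↦-2}; K=[addR]⟩
8. ⟨C=-4; E={u↦-2}; K=[let z :: addR]⟩
9. ⟨C=-3; E={z↦-4, u↦-2}; K=[addR]⟩
10. ⟨C=(((λx. 7) 3) + (5 * 6)); E=∅; K=[addL(-3)]⟩
11. ⟨C=((λx. 7) 3); E=∅; K=[addR :: addL(-3)]⟩
12. ⟨C=(λx. 7); E=∅; K=[arg :: addR :: addL(-3)]⟩
13. ⟨C=3; E=∅; K=[fun :: addR :: addL(-3)]⟩
14. ⟨C=7; E={x↦3}; K=[addR :: addL(-3)]⟩
15. ⟨C=(5 * 6); E=∅; K=[addL(7) :: addL(-3)]⟩
16. ⟨C=5; E=∅; K=[mulR :: addL(7) :: addL(-3)]⟩
17. ⟨C=6; E=∅; K=[mulL(5) :: addL(7) :: addL(-3)]⟩
→ final value 34

Answer: 34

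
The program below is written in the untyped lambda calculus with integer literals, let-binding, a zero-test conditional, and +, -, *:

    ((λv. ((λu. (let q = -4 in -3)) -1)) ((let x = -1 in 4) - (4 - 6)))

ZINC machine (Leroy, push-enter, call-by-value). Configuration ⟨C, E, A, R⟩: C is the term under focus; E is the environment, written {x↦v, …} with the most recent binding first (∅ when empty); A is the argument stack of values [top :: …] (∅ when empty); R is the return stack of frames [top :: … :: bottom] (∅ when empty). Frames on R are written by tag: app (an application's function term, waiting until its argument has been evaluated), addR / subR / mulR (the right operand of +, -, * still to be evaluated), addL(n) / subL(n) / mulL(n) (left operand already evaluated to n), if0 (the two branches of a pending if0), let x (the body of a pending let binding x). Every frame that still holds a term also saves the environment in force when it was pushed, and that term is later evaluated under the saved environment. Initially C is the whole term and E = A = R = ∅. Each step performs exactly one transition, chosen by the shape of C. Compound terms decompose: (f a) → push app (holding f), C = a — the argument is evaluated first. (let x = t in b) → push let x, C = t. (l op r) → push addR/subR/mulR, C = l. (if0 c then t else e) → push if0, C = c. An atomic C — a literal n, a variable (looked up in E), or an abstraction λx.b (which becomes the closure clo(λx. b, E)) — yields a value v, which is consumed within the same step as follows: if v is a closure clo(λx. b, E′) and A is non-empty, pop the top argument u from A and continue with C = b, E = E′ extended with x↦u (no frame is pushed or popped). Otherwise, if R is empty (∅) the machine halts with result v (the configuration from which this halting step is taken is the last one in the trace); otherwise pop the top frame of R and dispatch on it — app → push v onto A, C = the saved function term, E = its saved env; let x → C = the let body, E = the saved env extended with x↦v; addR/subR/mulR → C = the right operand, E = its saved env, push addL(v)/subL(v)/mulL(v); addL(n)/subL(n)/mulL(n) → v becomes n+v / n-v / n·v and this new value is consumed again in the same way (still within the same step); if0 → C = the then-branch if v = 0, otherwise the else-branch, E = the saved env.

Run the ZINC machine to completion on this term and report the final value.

Answer: -3

Machine steps:
0. <C=((λv. ((λu. (let q = -4 in -3)) -1)) ((let x = -1 in 4) - (4 - 6))), E=∅, A=∅, R=∅>
1. <C=((let x = -1 in 4) - (4 - 6)), E=∅, A=∅, R=[app]>
2. <C=(let x = -1 in 4), E=∅, A=∅, R=[subR :: app]>
3. <C=-1, E=∅, A=∅, R=[let x :: subR :: app]>
4. <C=4, E={x↦-1}, A=∅, R=[subR :: app]>
5. <C=(4 - 6), E=∅, A=∅, R=[subL(4) :: app]>
6. <C=4, E=∅, A=∅, R=[subR :: subL(4) :: app]>
7. <C=6, E=∅, A=∅, R=[subL(4) :: subL(4) :: app]>
8. <C=(λv. ((λu. (let q = -4 in -3)) -1)), E=∅, A=[6], R=∅>
9. <C=((λu. (let q = -4 in -3)) -1), E={v↦6}, A=∅, R=∅>
10. <C=-1, E={v↦6}, A=∅, R=[app]>
11. <C=(λu. (let q = -4 in -3)), E={v↦6}, A=[-1], R=∅>
12. <C=(let q = -4 in -3), E={u↦-1, v↦6}, A=∅, R=∅>
13. <C=-4, E={u↦-1, v↦6}, A=∅, R=[let q]>
14. <C=-3, E={q↦-4, u↦-1, v↦6}, A=∅, R=∅>
→ final value -3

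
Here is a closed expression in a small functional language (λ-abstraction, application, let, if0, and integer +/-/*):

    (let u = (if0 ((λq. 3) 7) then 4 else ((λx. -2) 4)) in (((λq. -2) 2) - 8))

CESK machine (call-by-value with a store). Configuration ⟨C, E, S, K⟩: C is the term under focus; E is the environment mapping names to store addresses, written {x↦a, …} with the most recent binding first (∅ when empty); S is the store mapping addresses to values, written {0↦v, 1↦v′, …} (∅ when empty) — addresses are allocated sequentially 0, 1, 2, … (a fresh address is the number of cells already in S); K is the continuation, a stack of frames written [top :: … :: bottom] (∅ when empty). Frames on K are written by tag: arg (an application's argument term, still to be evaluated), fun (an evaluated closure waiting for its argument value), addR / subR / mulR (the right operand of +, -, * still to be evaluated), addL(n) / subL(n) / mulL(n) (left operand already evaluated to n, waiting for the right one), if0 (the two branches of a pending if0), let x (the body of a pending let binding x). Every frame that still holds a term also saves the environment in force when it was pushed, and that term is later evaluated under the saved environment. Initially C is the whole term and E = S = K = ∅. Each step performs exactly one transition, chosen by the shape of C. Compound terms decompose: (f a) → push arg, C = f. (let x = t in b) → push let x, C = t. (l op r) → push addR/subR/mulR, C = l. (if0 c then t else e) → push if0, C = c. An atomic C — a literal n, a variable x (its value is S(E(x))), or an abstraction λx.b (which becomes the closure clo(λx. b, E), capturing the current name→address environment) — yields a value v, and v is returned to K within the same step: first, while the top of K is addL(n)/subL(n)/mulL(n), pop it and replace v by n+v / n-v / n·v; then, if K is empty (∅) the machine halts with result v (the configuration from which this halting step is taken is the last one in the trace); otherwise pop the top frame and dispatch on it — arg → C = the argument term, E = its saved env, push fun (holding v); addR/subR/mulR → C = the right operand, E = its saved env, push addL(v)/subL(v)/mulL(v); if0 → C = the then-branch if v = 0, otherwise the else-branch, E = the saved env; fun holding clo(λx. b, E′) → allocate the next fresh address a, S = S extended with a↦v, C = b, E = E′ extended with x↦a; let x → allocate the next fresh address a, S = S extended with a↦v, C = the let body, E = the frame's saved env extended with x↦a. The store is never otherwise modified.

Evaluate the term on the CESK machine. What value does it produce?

Answer: -10

Derivation:
step 0: <C=(let u = (if0 ((λq. 3) 7) then 4 else ((λx. -2) 4)) in (((λq. -2) 2) - 8)), E=∅, S=∅, K=∅>
step 1: <C=(if0 ((λq. 3) 7) then 4 else ((λx. -2) 4)), E=∅, S=∅, K=[let u]>
step 2: <C=((λq. 3) 7), E=∅, S=∅, K=[if0 :: let u]>
step 3: <C=(λq. 3), E=∅, S=∅, K=[arg :: if0 :: let u]>
step 4: <C=7, E=∅, S=∅, K=[fun :: if0 :: let u]>
step 5: <C=3, E={q↦0}, S={0↦7}, K=[if0 :: let u]>
step 6: <C=((λx. -2) 4), E=∅, S={0↦7}, K=[let u]>
step 7: <C=(λx. -2), E=∅, S={0↦7}, K=[arg :: let u]>
step 8: <C=4, E=∅, S={0↦7}, K=[fun :: let u]>
step 9: <C=-2, E={x↦1}, S={0↦7, 1↦4}, K=[let u]>
step 10: <C=(((λq. -2) 2) - 8), E={u↦2}, S={0↦7, 1↦4, 2↦-2}, K=∅>
step 11: <C=((λq. -2) 2), E={u↦2}, S={0↦7, 1↦4, 2↦-2}, K=[subR]>
step 12: <C=(λq. -2), E={u↦2}, S={0↦7, 1↦4, 2↦-2}, K=[arg :: subR]>
step 13: <C=2, E={u↦2}, S={0↦7, 1↦4, 2↦-2}, K=[fun :: subR]>
step 14: <C=-2, E={q↦3, u↦2}, S={0↦7, 1↦4, 2↦-2, 3↦2}, K=[subR]>
step 15: <C=8, E={u↦2}, S={0↦7, 1↦4, 2↦-2, 3↦2}, K=[subL(-2)]>
→ final value -10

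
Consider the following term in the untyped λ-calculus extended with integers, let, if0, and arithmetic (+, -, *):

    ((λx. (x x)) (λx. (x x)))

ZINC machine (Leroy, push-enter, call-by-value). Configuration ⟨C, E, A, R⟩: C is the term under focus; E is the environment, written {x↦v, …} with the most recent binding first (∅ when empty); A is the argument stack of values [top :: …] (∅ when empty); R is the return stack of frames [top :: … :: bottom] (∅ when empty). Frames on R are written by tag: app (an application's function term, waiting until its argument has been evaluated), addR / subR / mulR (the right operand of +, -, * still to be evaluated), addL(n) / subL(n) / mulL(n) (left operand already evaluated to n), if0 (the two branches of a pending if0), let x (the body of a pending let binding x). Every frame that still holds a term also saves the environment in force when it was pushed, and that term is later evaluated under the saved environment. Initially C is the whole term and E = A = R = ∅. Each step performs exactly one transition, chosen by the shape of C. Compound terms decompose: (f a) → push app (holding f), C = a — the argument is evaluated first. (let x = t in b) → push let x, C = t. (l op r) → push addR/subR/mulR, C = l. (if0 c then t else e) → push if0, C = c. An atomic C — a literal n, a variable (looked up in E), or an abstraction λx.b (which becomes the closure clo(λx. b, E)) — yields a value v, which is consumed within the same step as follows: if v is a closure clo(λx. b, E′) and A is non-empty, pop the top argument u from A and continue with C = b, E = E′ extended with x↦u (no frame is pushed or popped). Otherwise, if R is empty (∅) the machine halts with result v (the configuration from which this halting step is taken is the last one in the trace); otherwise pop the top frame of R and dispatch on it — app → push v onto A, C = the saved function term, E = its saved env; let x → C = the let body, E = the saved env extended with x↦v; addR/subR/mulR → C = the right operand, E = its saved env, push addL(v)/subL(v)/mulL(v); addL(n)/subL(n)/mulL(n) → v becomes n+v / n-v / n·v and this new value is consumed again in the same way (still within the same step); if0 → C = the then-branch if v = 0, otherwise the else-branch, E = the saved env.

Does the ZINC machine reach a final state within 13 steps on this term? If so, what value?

Answer: DIVERGES (no final state within 13 steps)

Execution trace:
[0] [C=((λx. (x x)) (λx. (x x))) | E=∅ | A=∅ | R=∅]
[1] [C=(λx. (x x)) | E=∅ | A=∅ | R=[app]]
[2] [C=(λx. (x x)) | E=∅ | A=[clo(λx. (x x), ∅)] | R=∅]
[3] [C=(x x) | E={x↦clo(λx. (x x), ∅)} | A=∅ | R=∅]
[4] [C=x | E={x↦clo(λx. (x x), ∅)} | A=∅ | R=[app]]
[5] [C=x | E={x↦clo(λx. (x x), ∅)} | A=[clo(λx. (x x), ∅)] | R=∅]
… configuration repeats with period 3 (steps 3–5 recur indefinitely) …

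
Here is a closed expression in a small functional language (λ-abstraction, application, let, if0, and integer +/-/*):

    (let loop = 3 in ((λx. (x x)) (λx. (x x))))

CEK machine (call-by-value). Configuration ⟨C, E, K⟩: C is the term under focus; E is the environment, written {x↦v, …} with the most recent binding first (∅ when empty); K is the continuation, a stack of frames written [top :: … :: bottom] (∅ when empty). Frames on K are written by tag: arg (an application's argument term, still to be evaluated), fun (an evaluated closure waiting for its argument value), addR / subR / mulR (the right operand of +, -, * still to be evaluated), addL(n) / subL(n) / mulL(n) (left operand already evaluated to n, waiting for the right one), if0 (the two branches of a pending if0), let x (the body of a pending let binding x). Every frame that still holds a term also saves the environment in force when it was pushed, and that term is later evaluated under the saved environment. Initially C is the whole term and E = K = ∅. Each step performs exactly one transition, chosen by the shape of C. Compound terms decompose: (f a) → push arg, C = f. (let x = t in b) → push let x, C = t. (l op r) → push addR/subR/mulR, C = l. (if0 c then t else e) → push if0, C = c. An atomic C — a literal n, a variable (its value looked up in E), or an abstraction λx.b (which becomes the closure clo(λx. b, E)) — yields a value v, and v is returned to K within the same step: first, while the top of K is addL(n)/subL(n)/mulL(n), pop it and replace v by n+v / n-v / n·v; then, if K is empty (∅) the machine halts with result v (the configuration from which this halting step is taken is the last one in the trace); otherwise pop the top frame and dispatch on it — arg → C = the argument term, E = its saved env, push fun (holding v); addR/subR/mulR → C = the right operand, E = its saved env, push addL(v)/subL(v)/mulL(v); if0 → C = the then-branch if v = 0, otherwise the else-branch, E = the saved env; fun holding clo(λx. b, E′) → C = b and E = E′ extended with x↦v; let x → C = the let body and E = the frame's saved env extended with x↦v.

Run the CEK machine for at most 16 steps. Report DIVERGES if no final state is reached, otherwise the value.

step 0: ⟨C=(let loop = 3 in ((λx. (x x)) (λx. (x x)))); E=∅; K=∅⟩
step 1: ⟨C=3; E=∅; K=[let loop]⟩
step 2: ⟨C=((λx. (x x)) (λx. (x x))); E={loop↦3}; K=∅⟩
step 3: ⟨C=(λx. (x x)); E={loop↦3}; K=[arg]⟩
step 4: ⟨C=(λx. (x x)); E={loop↦3}; K=[fun]⟩
step 5: ⟨C=(x x); E={x↦clo(λx. (x x), {loop↦3}), loop↦3}; K=∅⟩
step 6: ⟨C=x; E={x↦clo(λx. (x x), {loop↦3}), loop↦3}; K=[arg]⟩
step 7: ⟨C=x; E={x↦clo(λx. (x x), {loop↦3}), loop↦3}; K=[fun]⟩
… configuration repeats with period 3 (steps 5–7 recur indefinitely) …

Answer: DIVERGES (no final state within 16 steps)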